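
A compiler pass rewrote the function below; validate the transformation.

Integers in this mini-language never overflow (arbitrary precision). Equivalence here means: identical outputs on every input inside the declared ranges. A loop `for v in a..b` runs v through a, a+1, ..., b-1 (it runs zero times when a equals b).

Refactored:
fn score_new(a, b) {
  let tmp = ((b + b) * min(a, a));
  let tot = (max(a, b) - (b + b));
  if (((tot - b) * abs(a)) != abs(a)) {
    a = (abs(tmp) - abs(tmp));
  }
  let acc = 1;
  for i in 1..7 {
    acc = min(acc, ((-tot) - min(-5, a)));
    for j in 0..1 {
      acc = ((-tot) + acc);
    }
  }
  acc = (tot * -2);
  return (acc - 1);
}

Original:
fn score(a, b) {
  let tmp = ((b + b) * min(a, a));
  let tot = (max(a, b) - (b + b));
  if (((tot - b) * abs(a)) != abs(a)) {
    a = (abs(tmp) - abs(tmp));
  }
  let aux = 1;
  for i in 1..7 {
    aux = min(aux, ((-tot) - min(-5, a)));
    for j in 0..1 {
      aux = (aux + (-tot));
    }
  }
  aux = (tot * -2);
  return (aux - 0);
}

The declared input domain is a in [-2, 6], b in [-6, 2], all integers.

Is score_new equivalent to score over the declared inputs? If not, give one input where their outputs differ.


Run the pair on a=-2, b=-6.
score: tmp=24, then tot=10, then (((tot - b) * abs(a)) != abs(a)) is true, then a=0, then aux=1, then (i=1), then aux=-5, then (j=0), then aux=-15, then (i=2), then aux=-15, then (j=0), then aux=-25, then (i=3), then aux=-25, then (j=0), then aux=-35, then (i=4), then aux=-35, then (j=0), then aux=-45, then (i=5), then aux=-45, then (j=0), then aux=-55, then (i=6), then aux=-55, then (j=0), then aux=-65, then aux=-20, then returns -20
score_new: tmp=24, then tot=10, then (((tot - b) * abs(a)) != abs(a)) is true, then a=0, then acc=1, then (i=1), then acc=-5, then (j=0), then acc=-15, then (i=2), then acc=-15, then (j=0), then acc=-25, then (i=3), then acc=-25, then (j=0), then acc=-35, then (i=4), then acc=-35, then (j=0), then acc=-45, then (i=5), then acc=-45, then (j=0), then acc=-55, then (i=6), then acc=-55, then (j=0), then acc=-65, then acc=-20, then returns -21
-20 vs -21 — the two versions disagree here.
verdict: not equivalent; witness: a=-2, b=-6


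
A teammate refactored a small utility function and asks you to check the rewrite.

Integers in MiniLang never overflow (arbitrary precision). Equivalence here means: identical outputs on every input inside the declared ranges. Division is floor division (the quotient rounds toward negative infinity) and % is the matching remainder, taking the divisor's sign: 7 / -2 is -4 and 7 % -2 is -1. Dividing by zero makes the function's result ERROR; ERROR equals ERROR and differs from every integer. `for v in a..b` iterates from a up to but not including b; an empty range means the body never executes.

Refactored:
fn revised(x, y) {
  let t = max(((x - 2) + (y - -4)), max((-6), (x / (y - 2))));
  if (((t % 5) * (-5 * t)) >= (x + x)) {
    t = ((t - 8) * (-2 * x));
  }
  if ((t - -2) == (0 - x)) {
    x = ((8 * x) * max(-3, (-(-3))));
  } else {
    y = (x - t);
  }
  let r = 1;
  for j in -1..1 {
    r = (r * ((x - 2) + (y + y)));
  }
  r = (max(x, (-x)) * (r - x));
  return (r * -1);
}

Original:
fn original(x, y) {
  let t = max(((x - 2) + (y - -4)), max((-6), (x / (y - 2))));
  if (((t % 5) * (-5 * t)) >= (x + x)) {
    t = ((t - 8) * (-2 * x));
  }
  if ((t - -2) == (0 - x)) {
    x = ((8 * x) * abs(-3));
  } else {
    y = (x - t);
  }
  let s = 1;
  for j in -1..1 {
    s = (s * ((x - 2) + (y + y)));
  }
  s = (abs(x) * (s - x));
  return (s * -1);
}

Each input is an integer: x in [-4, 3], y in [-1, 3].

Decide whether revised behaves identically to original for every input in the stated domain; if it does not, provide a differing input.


This is a faithful refactor — constant usage differs, local variable names differ, min/max/abs usage differs, but the computed results match everywhere.
Tracing x=-1, y=-1: original: t = 0; (((t % 5) * (-5 * t)) >= (x + x)) -> true; t = -16; ((t - -2) == (0 - x)) -> false; y = 15; s = 1; [j=-1]; s = 27; [j=0]; s = 729; s = 730; return -730 | revised: t = 0; (((t % 5) * (-5 * t)) >= (x + x)) -> true; t = -16; ((t - -2) == (0 - x)) -> false; y = 15; r = 1; [j=-1]; r = 27; [j=0]; r = 729; r = 730; return -730 — matching result -730.
Sweeping the whole domain (40 inputs) finds no disagreement.
verdict: equivalent


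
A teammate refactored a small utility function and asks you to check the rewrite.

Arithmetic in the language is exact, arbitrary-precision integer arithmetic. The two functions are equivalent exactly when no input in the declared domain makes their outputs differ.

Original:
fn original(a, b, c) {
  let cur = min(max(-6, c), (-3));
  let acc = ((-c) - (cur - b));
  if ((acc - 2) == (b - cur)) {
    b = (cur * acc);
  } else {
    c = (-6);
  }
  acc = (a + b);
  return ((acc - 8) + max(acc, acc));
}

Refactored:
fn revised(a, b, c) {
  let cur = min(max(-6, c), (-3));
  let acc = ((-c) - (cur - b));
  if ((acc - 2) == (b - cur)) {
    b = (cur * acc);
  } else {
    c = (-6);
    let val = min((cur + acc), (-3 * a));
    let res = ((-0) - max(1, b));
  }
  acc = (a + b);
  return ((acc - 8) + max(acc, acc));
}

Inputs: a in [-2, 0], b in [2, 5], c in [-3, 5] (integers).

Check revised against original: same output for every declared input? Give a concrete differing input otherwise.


This is a faithful refactor — arithmetic usage differs, plus min/max/abs usage differs, plus local variable names differ, plus constant usage differs, plus statement counts differ, but the computed results match everywhere.
Tracing a=0, b=5, c=0: original: cur = -3; acc = 8; ((acc - 2) == (b - cur)) -> false; c = -6; acc = 5; return 2 | revised: cur = -3; acc = 8; ((acc - 2) == (b - cur)) -> false; c = -6; val = 0; res = -5; acc = 5; return 2 — matching result 2.
Every one of the 108 inputs gives matching results.
verdict: equivalent


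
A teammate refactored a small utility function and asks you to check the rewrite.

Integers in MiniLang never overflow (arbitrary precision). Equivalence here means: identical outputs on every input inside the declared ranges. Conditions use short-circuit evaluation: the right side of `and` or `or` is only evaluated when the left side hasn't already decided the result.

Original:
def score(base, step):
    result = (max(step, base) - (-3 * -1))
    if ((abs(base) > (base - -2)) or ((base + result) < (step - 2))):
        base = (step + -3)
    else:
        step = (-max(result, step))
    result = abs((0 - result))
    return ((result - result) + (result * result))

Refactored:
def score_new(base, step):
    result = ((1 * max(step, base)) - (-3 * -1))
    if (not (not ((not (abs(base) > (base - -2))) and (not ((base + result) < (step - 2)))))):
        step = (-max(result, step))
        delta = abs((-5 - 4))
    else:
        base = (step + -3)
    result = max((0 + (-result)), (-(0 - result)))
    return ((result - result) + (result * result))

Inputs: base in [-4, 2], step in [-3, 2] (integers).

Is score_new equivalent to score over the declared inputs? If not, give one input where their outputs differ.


Although boolean connective usage differs, local variable names differ, constant usage differs, min/max/abs usage differs, statement counts differ, arithmetic usage differs, 42/42 inputs agree.
verdict: equivalent


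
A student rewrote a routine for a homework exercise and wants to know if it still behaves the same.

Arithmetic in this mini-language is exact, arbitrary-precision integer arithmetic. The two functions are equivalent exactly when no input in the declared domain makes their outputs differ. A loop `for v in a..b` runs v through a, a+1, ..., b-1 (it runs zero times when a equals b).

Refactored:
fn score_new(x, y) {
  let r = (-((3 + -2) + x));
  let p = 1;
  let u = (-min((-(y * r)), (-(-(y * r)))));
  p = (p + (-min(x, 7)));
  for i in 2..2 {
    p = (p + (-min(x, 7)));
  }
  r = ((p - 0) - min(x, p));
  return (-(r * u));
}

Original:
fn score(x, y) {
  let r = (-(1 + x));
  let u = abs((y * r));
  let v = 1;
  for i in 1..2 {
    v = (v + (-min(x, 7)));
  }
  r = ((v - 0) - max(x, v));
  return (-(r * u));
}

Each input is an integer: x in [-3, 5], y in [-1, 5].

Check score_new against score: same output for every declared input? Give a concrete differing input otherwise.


Run the pair on x=-3, y=-1.
score: r becomes 2; next u becomes 2; next v becomes 1; next at i=1:; next v becomes 4; next r becomes 0; next final value 0
score_new: r becomes 2; next p becomes 1; next u becomes 2; next p becomes 4; next i never enters its loop body; next r becomes 7; next final value -14
0 against -14: the behavior changed.
verdict: not equivalent; witness: x=-3, y=-1


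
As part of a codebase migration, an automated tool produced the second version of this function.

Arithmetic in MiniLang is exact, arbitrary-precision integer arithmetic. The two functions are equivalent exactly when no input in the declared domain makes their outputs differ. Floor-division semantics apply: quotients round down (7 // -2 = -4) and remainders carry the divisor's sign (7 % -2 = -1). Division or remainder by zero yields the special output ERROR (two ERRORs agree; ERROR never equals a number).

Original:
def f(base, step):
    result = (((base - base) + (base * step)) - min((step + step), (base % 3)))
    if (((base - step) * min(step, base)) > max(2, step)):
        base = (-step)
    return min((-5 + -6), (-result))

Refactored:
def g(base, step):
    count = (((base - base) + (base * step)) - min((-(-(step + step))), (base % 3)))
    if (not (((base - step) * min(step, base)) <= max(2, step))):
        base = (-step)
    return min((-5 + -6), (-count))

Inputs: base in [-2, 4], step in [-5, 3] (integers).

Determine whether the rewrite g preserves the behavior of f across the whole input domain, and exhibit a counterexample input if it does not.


Behavior is preserved: although boolean connective usage differs, plus local variable names differ, plus comparison usage differs, the outputs never diverge.
Tracing base=1, step=1: f: result=0, then (((base - step) * min(step, base)) > max(2, step)) is false, then returns -11 | g: count=0, then (not (((base - step) * min(step, base)) <= max(2, step))) is false, then returns -11 — matching result -11.
Every one of the 63 inputs gives matching results.
verdict: equivalent


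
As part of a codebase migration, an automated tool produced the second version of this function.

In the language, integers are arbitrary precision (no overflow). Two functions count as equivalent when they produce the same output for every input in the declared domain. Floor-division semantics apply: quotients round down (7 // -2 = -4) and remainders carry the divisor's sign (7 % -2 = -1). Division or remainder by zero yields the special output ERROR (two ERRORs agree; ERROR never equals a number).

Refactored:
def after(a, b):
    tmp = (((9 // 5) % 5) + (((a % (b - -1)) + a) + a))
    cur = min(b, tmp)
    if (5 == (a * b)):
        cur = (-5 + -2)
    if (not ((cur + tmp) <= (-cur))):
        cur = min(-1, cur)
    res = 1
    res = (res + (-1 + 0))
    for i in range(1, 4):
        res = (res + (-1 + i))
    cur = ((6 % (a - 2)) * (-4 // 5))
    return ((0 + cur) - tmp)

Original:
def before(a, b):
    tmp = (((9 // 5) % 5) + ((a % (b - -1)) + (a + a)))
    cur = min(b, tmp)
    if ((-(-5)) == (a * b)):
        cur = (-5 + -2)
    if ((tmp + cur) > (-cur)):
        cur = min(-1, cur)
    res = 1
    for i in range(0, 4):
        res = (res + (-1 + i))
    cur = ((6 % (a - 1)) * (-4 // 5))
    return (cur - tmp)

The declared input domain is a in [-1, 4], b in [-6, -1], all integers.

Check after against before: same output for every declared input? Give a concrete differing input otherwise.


There is a counterexample at a=1, b=-6: ERROR on one side, 1 on the other.
before: tmp = -1; cur = -6; ((-(-5)) == (a * b)) -> false; ((tmp + cur) > (-cur)) -> false; res = 1; [i=0]; res = 0; [i=1]; res = 0; [i=2]; res = 1; [i=3]; res = 3; division by zero -> ERROR
after: tmp = -1; cur = -6; (5 == (a * b)) -> false; (not ((cur + tmp) <= (-cur))) -> false; res = 1; res = 0; [i=1]; res = 0; [i=2]; res = 1; [i=3]; res = 3; cur = 0; return 1
verdict: not equivalent; witness: a=1, b=-6


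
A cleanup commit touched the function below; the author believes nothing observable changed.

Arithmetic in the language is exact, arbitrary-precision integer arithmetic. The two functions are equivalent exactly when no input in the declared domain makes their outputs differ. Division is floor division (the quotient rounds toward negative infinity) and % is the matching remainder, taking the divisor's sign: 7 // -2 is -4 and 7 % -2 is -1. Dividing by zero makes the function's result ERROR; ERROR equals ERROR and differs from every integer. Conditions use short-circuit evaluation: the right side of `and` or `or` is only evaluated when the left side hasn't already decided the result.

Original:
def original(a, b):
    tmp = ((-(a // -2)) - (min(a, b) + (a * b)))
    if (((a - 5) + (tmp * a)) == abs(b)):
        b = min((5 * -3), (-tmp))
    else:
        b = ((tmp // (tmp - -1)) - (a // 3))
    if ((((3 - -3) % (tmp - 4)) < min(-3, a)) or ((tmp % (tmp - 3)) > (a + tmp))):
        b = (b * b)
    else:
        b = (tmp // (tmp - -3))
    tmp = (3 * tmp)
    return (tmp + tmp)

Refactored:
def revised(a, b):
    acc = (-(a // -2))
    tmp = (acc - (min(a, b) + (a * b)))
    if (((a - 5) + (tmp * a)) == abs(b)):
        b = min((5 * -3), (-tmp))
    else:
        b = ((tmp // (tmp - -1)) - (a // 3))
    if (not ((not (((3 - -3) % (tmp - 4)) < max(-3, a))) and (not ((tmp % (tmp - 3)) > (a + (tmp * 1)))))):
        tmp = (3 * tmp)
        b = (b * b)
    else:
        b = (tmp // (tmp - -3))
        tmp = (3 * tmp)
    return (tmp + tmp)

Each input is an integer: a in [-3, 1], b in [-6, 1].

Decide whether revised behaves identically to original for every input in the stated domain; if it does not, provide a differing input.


Evaluate both at a=1, b=-1.
original: tmp=3, then (((a - 5) + (tmp * a)) == abs(b)) is false, then b=0, then a zero divisor aborts: ERROR
revised: acc=1, then tmp=3, then (((a - 5) + (tmp * a)) == abs(b)) is false, then b=0, then (not ((not (((3 - -3) % (tmp - 4)) < max(-3, a))) and (not ((tmp % (tmp - 3)) > (a + (tmp * 1)))))) is true, then tmp=9, then b=0, then returns 18
ERROR and 18 differ, so these are not the same function on this domain.
verdict: not equivalent; witness: a=1, b=-1


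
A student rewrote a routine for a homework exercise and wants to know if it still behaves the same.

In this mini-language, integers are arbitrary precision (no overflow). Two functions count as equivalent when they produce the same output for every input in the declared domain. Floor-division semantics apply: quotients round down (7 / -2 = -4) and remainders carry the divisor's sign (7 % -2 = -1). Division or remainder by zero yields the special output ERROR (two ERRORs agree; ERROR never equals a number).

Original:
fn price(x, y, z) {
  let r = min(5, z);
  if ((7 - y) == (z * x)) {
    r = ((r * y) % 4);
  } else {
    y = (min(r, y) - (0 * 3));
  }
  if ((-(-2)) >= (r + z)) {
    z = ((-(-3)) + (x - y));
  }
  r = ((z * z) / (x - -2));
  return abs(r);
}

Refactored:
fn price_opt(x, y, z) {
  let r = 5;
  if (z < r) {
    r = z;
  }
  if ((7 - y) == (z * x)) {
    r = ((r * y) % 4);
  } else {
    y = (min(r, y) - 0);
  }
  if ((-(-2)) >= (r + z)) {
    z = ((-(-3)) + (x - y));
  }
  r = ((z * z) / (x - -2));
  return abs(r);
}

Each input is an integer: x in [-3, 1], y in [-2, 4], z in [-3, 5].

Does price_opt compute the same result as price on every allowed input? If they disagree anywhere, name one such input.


The two versions differ — the changes include constant usage differs, min/max/abs usage differs, statement counts differ, arithmetic usage differs, comparison usage differs, branching structure differs.
Spot check at x=-2, y=-1, z=1 — price: r = 1; ((7 - y) == (z * x)) -> false; y = -1; ((-(-2)) >= (r + z)) -> true; z = 2; division by zero -> ERROR. price_opt: r = 5; (z < r) -> true; r = 1; ((7 - y) == (z * x)) -> false; y = -1; ((-(-2)) >= (r + z)) -> true; z = 2; division by zero -> ERROR. Both give ERROR.
Every one of the 315 inputs gives matching results.
verdict: equivalent


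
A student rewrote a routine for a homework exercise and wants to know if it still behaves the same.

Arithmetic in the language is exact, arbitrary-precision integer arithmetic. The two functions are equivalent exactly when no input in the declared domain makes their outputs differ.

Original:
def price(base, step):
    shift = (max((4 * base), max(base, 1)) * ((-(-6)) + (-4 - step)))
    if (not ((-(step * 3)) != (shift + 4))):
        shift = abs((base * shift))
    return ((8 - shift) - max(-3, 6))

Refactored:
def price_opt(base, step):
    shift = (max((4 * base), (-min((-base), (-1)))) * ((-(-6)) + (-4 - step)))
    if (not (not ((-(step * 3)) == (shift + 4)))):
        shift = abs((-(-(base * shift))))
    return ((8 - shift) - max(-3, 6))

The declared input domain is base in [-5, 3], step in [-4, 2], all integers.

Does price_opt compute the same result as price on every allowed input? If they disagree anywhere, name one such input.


Side by side, the visible changes include: comparison usage differs, boolean connective usage differs, min/max/abs usage differs.
As a probe, take base=0, step=2: price runs shift=0, then (not ((-(step * 3)) != (shift + 4))) is false, then returns 2; price_opt runs shift=0, then (not (not ((-(step * 3)) == (shift + 4)))) is false, then returns 2; both end at 2.
Checked all 63 inputs in the declared domain: the outputs agree on every one.
verdict: equivalent


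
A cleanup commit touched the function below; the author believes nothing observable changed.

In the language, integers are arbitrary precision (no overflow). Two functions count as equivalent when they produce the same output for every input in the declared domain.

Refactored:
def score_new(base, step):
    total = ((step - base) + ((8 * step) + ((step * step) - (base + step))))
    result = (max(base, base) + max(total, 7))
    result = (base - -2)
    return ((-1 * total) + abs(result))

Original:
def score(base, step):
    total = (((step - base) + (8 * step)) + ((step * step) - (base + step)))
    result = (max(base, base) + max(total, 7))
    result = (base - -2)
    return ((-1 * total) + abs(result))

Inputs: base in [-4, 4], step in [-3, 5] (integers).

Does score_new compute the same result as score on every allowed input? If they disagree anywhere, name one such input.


This is a faithful refactor — same computation, different form, but the computed results match everywhere.
Spot check at base=-4, step=4 — score: total = 56; result = 52; result = -2; return -54. score_new: total = 56; result = 52; result = -2; return -54. Both give -54.
Sweeping the whole domain (81 inputs) finds no disagreement.
verdict: equivalent


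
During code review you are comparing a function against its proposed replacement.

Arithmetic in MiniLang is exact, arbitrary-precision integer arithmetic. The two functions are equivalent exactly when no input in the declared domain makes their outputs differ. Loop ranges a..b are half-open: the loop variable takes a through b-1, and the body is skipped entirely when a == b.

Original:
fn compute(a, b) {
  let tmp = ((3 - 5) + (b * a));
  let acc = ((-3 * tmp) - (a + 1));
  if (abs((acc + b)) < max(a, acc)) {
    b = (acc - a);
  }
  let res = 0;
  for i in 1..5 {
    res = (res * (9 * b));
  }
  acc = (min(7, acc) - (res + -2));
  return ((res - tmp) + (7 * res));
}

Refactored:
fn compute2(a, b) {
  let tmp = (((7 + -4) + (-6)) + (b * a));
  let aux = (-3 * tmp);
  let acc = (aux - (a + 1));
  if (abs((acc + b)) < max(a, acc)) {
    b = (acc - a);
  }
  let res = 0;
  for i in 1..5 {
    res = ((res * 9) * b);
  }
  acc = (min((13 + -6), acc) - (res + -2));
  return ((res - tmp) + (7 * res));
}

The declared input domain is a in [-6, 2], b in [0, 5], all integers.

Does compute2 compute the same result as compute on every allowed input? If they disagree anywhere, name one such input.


Not equivalent: a=-6, b=0 separates them (2 vs 3).
compute: tmp becomes -2; next acc becomes 11; next (abs((acc + b)) < max(a, acc)) evaluates to false; next res becomes 0; next at i=1:; next res becomes 0; next at i=2:; next res becomes 0; next at i=3:; next res becomes 0; next at i=4:; next res becomes 0; next acc becomes 9; next final value 2
compute2: tmp becomes -3; next aux becomes 9; next acc becomes 14; next (abs((acc + b)) < max(a, acc)) evaluates to false; next res becomes 0; next at i=1:; next res becomes 0; next at i=2:; next res becomes 0; next at i=3:; next res becomes 0; next at i=4:; next res becomes 0; next acc becomes 9; next final value 3
verdict: not equivalent; witness: a=-6, b=0


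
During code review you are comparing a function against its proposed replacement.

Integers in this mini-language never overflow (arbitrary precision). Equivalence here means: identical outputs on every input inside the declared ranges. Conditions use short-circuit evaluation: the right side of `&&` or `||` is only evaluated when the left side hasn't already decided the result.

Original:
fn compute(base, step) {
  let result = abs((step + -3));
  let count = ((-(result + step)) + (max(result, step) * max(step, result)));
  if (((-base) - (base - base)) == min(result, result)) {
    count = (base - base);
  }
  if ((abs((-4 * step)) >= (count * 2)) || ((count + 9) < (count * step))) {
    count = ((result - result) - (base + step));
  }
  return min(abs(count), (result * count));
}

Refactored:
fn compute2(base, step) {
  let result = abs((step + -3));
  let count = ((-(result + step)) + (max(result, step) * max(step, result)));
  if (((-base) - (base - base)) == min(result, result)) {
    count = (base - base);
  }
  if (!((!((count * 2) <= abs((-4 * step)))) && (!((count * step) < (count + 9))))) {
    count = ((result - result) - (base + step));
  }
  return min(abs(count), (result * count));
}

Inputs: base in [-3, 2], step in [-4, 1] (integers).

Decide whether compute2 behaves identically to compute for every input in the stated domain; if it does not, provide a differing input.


Not equivalent: base=-3, step=-4 separates them (46 vs 7).
compute: result becomes 7; next count becomes 46; next (((-base) - (base - base)) == min(result, result)) evaluates to false; next ((abs((-4 * step)) >= (count * 2)) || ((count + 9) < (count * step))) evaluates to false; next final value 46
compute2: result becomes 7; next count becomes 46; next (((-base) - (base - base)) == min(result, result)) evaluates to false; next (!((!((count * 2) <= abs((-4 * step)))) && (!((count * step) < (count + 9))))) evaluates to true; next count becomes 7; next final value 7
verdict: not equivalent; witness: base=-3, step=-4


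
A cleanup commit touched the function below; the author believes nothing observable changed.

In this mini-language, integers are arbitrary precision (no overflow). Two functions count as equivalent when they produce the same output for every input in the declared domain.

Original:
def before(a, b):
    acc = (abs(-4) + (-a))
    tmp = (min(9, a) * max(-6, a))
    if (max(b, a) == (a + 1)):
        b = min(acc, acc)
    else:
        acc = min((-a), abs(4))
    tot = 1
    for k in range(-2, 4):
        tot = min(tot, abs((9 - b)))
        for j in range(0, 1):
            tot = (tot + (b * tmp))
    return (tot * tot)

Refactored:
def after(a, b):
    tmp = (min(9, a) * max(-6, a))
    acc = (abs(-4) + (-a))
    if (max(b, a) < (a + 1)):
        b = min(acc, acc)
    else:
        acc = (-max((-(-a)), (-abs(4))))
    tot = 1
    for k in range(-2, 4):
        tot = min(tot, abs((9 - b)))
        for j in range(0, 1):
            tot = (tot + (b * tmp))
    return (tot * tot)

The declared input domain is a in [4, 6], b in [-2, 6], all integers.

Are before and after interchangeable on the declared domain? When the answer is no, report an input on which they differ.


Evaluate both at a=4, b=-2.
before: acc := 0 | tmp := 16 | (max(b, a) == (a + 1)): false | acc := -4 | tot := 1 | iter k=-2: | tot := 1 | iter j=0: | tot := -31 | iter k=-1: | tot := -31 | iter j=0: | tot := -63 | iter k=0: | tot := -63 | iter j=0: | tot := -95 | iter k=1: | tot := -95 | iter j=0: | tot := -127 | iter k=2: | tot := -127 | iter j=0: | tot := -159 | iter k=3: | tot := -159 | iter j=0: | tot := -191 | result 36481
after: tmp := 16 | acc := 0 | (max(b, a) < (a + 1)): true | b := 0 | tot := 1 | iter k=-2: | tot := 1 | iter j=0: | tot := 1 | iter k=-1: | tot := 1 | iter j=0: | tot := 1 | iter k=0: | tot := 1 | iter j=0: | tot := 1 | iter k=1: | tot := 1 | iter j=0: | tot := 1 | iter k=2: | tot := 1 | iter j=0: | tot := 1 | iter k=3: | tot := 1 | iter j=0: | tot := 1 | result 1
36481 and 1 differ, so these are not the same function on this domain.
verdict: not equivalent; witness: a=4, b=-2


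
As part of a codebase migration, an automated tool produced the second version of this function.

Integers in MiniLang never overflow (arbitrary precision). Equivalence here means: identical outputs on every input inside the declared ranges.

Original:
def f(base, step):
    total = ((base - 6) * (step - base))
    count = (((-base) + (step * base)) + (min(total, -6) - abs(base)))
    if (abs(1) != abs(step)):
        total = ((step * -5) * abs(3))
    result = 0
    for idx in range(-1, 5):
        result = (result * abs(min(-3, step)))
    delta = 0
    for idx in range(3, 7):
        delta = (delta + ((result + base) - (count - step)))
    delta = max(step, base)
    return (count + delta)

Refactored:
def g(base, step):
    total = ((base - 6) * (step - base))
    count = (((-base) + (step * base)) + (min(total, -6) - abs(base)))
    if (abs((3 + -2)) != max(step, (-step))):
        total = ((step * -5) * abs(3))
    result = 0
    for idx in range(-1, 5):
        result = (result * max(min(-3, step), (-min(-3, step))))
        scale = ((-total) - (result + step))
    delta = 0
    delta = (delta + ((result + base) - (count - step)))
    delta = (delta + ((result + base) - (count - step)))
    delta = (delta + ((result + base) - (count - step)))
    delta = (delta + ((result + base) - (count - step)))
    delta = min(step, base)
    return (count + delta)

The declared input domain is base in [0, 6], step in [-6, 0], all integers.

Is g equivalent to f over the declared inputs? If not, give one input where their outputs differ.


The rewrite breaks on base=0, step=-6, where the results are -6 and -12.
f: total becomes 36; next count becomes -6; next (abs(1) != abs(step)) evaluates to true; next total becomes 90; next result becomes 0; next at idx=-1:; next result becomes 0; next at idx=0:; next result becomes 0; next at idx=1:; next result becomes 0; next at idx=2:; next result becomes 0; next at idx=3:; next result becomes 0; next at idx=4:; next result becomes 0; next delta becomes 0; next at idx=3:; next delta becomes 0; next at idx=4:; next delta becomes 0; next at idx=5:; next delta becomes 0; next at idx=6:; next delta becomes 0; next delta becomes 0; next final value -6
g: total becomes 36; next count becomes -6; next (abs((3 + -2)) != max(step, (-step))) evaluates to true; next total becomes 90; next result becomes 0; next at idx=-1:; next result becomes 0; next scale becomes -84; next at idx=0:; next result becomes 0; next scale becomes -84; next at idx=1:; next result becomes 0; next scale becomes -84; next at idx=2:; next result becomes 0; next scale becomes -84; next at idx=3:; next result becomes 0; next scale becomes -84; next at idx=4:; next result becomes 0; next scale becomes -84; next delta becomes 0; next delta becomes 0; next delta becomes 0; next delta becomes 0; next delta becomes 0; next delta becomes -6; next final value -12
verdict: not equivalent; witness: base=0, step=-6


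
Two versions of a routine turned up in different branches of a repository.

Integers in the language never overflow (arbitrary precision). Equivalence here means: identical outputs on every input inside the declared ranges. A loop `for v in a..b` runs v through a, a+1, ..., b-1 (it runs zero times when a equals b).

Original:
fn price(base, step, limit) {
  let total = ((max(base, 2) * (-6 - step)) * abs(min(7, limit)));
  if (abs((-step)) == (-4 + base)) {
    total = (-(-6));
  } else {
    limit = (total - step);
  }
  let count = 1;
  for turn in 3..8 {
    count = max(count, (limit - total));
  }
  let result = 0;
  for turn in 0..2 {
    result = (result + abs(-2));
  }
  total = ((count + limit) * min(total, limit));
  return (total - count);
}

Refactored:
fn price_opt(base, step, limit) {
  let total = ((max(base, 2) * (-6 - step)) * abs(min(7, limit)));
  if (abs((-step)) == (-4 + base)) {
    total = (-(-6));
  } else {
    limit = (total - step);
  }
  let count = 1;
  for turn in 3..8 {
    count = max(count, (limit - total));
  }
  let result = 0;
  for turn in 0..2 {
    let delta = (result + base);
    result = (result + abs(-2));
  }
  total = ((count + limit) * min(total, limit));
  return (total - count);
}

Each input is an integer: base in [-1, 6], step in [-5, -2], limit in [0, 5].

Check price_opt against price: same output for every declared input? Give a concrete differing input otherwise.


Equivalent — the differences include arithmetic usage differs; statement counts differ; local variable names differ, yet no declared input distinguishes the two.
Spot check at base=4, step=-5, limit=3 — price: total := -12 | (abs((-step)) == (-4 + base)): false | limit := -7 | count := 1 | iter turn=3: | count := 5 | iter turn=4: | count := 5 | iter turn=5: | count := 5 | iter turn=6: | count := 5 | iter turn=7: | count := 5 | result := 0 | iter turn=0: | result := 2 | iter turn=1: | result := 4 | total := 24 | result 19. price_opt: total := -12 | (abs((-step)) == (-4 + base)): false | limit := -7 | count := 1 | iter turn=3: | count := 5 | iter turn=4: | count := 5 | iter turn=5: | count := 5 | iter turn=6: | count := 5 | iter turn=7: | count := 5 | result := 0 | iter turn=0: | delta := 4 | result := 2 | iter turn=1: | delta := 6 | result := 4 | total := 24 | result 19. Both give 19.
Sweeping the whole domain (192 inputs) finds no disagreement.
verdict: equivalent


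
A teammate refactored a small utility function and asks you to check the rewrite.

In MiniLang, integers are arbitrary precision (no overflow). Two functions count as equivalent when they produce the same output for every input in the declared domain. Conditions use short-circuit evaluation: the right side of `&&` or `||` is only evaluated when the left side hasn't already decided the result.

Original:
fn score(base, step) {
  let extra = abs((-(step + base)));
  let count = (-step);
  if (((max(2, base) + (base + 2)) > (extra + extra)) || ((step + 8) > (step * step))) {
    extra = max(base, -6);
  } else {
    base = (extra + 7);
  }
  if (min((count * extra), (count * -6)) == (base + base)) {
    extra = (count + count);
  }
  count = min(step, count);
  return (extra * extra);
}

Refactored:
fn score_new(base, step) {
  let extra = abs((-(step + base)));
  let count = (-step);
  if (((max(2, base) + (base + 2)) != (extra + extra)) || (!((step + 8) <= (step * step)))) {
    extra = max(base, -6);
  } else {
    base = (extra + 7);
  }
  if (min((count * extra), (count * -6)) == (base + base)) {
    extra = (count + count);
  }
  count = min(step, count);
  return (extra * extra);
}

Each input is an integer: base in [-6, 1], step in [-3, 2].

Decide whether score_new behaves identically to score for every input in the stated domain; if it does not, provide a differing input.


There is a counterexample at base=-6, step=-3: 81 on one side, 36 on the other.
score: extra := 9 | count := 3 | (((max(2, base) + (base + 2)) > (extra + extra)) || ((step + 8) > (step * step))): false | base := 16 | (min((count * extra), (count * -6)) == (base + base)): false | count := -3 | result 81
score_new: extra := 9 | count := 3 | (((max(2, base) + (base + 2)) != (extra + extra)) || (!((step + 8) <= (step * step)))): true | extra := -6 | (min((count * extra), (count * -6)) == (base + base)): false | count := -3 | result 36
verdict: not equivalent; witness: base=-6, step=-3


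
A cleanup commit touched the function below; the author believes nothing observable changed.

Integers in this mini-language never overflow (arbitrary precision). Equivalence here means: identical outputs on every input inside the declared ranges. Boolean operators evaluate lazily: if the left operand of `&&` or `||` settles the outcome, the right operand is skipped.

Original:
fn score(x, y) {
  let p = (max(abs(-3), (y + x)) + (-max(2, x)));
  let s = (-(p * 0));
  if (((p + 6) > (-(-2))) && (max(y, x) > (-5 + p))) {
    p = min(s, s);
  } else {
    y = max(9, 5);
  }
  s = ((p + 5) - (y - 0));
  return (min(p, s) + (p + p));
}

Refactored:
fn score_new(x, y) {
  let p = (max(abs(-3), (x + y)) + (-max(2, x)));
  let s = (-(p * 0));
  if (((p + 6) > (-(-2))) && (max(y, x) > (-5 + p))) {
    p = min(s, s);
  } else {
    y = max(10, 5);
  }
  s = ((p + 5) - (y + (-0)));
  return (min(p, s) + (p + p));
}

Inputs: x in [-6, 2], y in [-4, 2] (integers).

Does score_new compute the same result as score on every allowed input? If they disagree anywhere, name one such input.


Try x=-6, y=-4.
score: p = 1; s = 0; (((p + 6) > (-(-2))) && (max(y, x) > (-5 + p))) -> false; y = 9; s = -3; return -1
score_new: p = 1; s = 0; (((p + 6) > (-(-2))) && (max(y, x) > (-5 + p))) -> false; y = 10; s = -4; return -2
-1 vs -2 — the two versions disagree here.
verdict: not equivalent; witness: x=-6, y=-4


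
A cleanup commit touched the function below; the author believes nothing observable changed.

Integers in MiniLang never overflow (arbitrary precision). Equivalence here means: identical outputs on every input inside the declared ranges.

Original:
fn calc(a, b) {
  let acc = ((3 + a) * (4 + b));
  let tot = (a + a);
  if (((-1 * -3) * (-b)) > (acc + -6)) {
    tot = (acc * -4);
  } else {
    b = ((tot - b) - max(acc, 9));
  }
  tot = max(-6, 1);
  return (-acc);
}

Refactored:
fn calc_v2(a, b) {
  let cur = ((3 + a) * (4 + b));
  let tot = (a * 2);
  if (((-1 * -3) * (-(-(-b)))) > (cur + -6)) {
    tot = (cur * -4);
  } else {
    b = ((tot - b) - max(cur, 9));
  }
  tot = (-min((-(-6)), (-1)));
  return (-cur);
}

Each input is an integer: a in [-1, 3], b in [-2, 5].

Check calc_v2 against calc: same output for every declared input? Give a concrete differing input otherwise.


The two versions differ — the changes include arithmetic usage differs, local variable names differ, constant usage differs, min/max/abs usage differs.
Spot check at a=3, b=5 — calc: acc = 54; tot = 6; (((-1 * -3) * (-b)) > (acc + -6)) -> false; b = -53; tot = 1; return -54. calc_v2: cur = 54; tot = 6; (((-1 * -3) * (-(-(-b)))) > (cur + -6)) -> false; b = -53; tot = 1; return -54. Both give -54.
Every one of the 40 inputs gives matching results.
verdict: equivalent


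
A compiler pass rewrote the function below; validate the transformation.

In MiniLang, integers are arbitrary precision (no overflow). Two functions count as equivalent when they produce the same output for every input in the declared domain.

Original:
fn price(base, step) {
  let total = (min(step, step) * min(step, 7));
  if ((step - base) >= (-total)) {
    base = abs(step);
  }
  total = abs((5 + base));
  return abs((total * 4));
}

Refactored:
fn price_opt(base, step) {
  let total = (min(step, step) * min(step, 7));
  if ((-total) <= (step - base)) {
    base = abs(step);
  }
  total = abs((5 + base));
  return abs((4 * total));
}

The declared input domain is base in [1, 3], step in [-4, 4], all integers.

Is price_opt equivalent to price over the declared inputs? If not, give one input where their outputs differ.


Reading the diff, among the changes: comparison usage differs.
Tracing base=1, step=4: price: total = 16; ((step - base) >= (-total)) -> true; base = 4; total = 9; return 36 | price_opt: total = 16; ((-total) <= (step - base)) -> true; base = 4; total = 9; return 36 — matching result 36.
Every one of the 27 inputs gives matching results.
verdict: equivalent


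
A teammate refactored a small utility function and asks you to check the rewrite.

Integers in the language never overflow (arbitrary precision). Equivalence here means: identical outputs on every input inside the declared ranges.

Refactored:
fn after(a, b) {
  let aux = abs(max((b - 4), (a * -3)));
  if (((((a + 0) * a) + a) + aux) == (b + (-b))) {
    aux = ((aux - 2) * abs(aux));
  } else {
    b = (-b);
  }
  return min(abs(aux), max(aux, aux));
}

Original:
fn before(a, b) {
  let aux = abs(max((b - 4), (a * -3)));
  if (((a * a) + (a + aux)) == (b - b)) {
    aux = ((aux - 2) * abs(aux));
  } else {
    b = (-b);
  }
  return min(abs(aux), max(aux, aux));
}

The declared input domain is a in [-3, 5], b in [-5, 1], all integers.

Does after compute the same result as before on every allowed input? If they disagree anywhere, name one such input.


Although constant usage differs, arithmetic usage differs, 63/63 inputs agree.
verdict: equivalent


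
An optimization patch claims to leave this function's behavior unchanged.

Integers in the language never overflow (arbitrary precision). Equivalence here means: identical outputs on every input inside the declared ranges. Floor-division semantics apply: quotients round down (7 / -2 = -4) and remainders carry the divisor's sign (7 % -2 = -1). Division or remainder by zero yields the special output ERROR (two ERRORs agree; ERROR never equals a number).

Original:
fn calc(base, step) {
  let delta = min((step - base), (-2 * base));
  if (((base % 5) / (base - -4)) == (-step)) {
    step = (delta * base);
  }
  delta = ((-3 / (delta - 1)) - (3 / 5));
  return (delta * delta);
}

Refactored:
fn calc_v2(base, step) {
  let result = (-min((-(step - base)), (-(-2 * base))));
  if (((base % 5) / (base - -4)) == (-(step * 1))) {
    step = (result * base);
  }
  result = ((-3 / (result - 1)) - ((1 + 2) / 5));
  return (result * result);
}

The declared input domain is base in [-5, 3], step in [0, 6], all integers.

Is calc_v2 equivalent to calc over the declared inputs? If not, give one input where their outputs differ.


Take base=-3, step=0.
calc: delta becomes 3; next (((base % 5) / (base - -4)) == (-step)) evaluates to false; next delta becomes -2; next final value 4
calc_v2: result becomes 6; next (((base % 5) / (base - -4)) == (-(step * 1))) evaluates to false; next result becomes -1; next final value 1
4 and 1 differ, so these are not the same function on this domain.
verdict: not equivalent; witness: base=-3, step=0


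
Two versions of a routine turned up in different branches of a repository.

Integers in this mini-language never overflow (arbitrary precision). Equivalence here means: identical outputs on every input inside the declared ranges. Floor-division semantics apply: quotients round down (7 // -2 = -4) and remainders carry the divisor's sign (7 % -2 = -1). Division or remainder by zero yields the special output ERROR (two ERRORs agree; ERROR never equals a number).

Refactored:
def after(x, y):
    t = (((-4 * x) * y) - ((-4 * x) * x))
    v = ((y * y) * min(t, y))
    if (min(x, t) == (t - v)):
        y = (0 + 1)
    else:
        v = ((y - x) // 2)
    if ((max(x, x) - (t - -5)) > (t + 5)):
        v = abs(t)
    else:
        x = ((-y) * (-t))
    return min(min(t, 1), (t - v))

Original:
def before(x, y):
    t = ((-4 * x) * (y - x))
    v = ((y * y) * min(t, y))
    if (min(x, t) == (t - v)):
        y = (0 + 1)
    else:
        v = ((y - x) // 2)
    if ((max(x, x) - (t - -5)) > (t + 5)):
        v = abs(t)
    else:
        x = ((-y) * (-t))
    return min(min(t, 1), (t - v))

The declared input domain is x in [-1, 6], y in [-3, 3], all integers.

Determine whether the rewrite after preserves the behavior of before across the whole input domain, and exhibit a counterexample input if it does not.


Comparing the listings, the differences include: constant usage differs, plus arithmetic usage differs.
One worked example (x=2, y=1) — before: t = 8; v = 1; (min(x, t) == (t - v)) -> false; v = -1; ((max(x, x) - (t - -5)) > (t + 5)) -> false; x = 8; return 1; after: t = 8; v = 1; (min(x, t) == (t - v)) -> false; v = -1; ((max(x, x) - (t - -5)) > (t + 5)) -> false; x = 8; return 1; agreement on 1.
Across all 56 domain points the two functions coincide.
verdict: equivalent
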